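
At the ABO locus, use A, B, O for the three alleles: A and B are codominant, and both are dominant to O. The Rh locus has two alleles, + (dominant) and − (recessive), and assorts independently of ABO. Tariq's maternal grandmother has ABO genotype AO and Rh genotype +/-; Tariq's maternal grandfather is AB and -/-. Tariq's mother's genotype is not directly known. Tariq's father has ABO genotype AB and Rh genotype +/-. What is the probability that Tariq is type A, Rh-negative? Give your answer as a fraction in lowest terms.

9/64

Tariq's mother's ABO genotype from AO × AB: 1/4 AA, 1/4 AB, 1/4 AO, 1/4 BO.
Crossing each possibility with the father AB and summing P(type A): 1/4·1/2 + 1/4·1/4 + 1/4·1/2 + 1/4·1/4 = 3/8.
Similarly for Rh via the mother's Rh distribution: P(Rh-) = 3/8.
Independent loci: 3/8 × 3/8 = 9/64.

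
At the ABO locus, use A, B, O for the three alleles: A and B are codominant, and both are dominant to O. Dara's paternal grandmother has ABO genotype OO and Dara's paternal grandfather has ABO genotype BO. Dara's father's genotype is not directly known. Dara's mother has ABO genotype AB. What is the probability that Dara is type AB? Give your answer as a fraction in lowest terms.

1/8

Dara's father's ABO genotype from OO × BO: 1/2 BO, 1/2 OO.
Crossing each possibility with the mother AB and summing P(type AB): 1/2·1/4 + 1/2·0 = 1/8.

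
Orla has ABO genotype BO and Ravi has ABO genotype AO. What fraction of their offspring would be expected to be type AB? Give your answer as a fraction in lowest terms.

1/4

ABO cross BO × AO → offspring phenotypes: 1/4 O, 1/4 A, 1/4 B, 1/4 AB.
So P(type AB) = 1/4.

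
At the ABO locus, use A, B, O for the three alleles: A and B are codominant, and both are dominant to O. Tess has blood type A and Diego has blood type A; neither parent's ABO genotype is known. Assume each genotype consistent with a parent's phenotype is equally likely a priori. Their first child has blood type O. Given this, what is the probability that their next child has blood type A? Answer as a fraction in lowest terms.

3/4

Possible genotypes: Tess ∈ {AA, AO}; Diego ∈ {AA, AO}.
Weight each parental genotype pair by prior × P(type-O child):
  AO × AO: posterior weight 1; P(next child type A) = 3/4.
Weighted sum = 3/4.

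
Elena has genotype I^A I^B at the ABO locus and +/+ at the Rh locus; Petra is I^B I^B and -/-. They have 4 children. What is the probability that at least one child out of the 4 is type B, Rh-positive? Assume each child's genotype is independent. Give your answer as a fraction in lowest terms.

15/16

ABO cross I^A I^B × I^B I^B → 1/2 B, 1/2 AB.
Rh cross +/+ × -/- → 1 Rh+; so P(type B, Rh-positive) = 1/2 × 1 = 1/2 per child.
P(none) = (1/2)^4 = 1/16; P(at least one) = 1 − 1/16 = 15/16.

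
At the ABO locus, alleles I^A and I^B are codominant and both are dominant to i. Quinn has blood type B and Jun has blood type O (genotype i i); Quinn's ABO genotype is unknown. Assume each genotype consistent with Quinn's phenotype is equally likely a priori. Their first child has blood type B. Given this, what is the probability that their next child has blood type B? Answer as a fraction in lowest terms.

Possible genotypes: Quinn ∈ {I^B I^B, I^B i}; Jun ∈ {i i}.
Weight each parental genotype pair by prior × P(type-B child):
  I^B I^B × i i: posterior weight 2/3; P(next child type B) = 1.
  I^B i × i i: posterior weight 1/3; P(next child type B) = 1/2.
Weighted sum = 5/6.

5/6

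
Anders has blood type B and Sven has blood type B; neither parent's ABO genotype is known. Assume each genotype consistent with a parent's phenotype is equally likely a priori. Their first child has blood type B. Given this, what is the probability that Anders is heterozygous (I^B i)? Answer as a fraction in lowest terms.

7/15

Possible genotypes: Anders ∈ {I^B I^B, I^B i}; Sven ∈ {I^B I^B, I^B i}.
Weight each parental genotype pair by prior × P(type-B child):
  I^B I^B × I^B I^B: posterior weight 4/15.
  I^B I^B × I^B i: posterior weight 4/15.
  I^B i × I^B I^B: posterior weight 4/15.
  I^B i × I^B i: posterior weight 1/5.
Sum the posterior weight over pairs where Anders is I^B i: 7/15.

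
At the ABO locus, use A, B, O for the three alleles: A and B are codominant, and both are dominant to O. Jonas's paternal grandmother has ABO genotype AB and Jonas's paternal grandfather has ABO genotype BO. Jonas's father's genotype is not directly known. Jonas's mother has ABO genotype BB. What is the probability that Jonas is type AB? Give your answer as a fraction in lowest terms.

Jonas's father's ABO genotype from AB × BO: 1/4 AB, 1/4 AO, 1/4 BB, 1/4 BO.
Crossing each possibility with the mother BB and summing P(type AB): 1/4·1/2 + 1/4·1/2 + 1/4·0 + 1/4·0 = 1/4.

1/4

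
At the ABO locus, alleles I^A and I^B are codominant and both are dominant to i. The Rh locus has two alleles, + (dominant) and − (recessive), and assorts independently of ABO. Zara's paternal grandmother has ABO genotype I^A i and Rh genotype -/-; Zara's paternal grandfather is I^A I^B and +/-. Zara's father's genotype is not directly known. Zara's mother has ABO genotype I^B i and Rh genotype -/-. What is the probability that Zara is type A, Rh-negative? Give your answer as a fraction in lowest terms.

Zara's father's ABO genotype from I^A i × I^A I^B: 1/4 I^A I^A, 1/4 I^A I^B, 1/4 I^A i, 1/4 I^B i.
Crossing each possibility with the mother I^B i and summing P(type A): 1/4·1/2 + 1/4·1/4 + 1/4·1/4 + 1/4·0 = 1/4.
Similarly for Rh via the father's Rh distribution: P(Rh-) = 3/4.
Independent loci: 1/4 × 3/4 = 3/16.

3/16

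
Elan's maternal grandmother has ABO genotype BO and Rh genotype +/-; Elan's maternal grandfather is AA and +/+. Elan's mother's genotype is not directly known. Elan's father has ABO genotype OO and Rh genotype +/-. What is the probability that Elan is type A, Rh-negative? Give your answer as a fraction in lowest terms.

Elan's mother's ABO genotype from BO × AA: 1/2 AB, 1/2 AO.
Crossing each possibility with the father OO and summing P(type A): 1/2·1/2 + 1/2·1/2 = 1/2.
Similarly for Rh via the mother's Rh distribution: P(Rh-) = 1/8.
Independent loci: 1/2 × 1/8 = 1/16.

1/16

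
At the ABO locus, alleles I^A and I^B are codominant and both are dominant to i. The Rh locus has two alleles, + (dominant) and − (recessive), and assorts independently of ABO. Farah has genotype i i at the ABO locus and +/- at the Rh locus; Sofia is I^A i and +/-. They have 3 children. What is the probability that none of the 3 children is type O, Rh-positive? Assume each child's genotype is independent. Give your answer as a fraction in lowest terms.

ABO cross i i × I^A i → 1/2 O, 1/2 A.
Rh cross +/- × +/- → 3/4 Rh+, 1/4 Rh-; so P(type O, Rh-positive) = 1/2 × 3/4 = 3/8 per child.
P(not type O, Rh-positive) = 5/8 for one child; (5/8)^3 = 125/512.

125/512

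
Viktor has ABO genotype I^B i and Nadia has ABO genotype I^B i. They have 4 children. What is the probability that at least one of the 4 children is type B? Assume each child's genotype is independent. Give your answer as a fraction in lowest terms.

255/256

ABO cross I^B i × I^B i → 1/4 O, 3/4 B.
So P(type B) = 3/4 per child.
P(none) = (1/4)^4 = 1/256; P(at least one) = 1 − 1/256 = 255/256.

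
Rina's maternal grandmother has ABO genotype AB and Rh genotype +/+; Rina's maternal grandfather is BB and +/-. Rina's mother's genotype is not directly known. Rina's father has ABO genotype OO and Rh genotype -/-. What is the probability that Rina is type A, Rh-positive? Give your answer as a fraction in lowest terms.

3/16

Rina's mother's ABO genotype from AB × BB: 1/2 AB, 1/2 BB.
Crossing each possibility with the father OO and summing P(type A): 1/2·1/2 + 1/2·0 = 1/4.
Similarly for Rh via the mother's Rh distribution: P(Rh+) = 3/4.
Independent loci: 1/4 × 3/4 = 3/16.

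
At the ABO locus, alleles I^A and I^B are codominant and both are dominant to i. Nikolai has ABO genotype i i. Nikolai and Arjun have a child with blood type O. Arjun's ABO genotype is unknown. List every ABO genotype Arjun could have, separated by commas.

For each candidate genotype of Arjun, check whether crossing it with i i can produce every observed child phenotype.
  I^A I^A → possible child types {A} ✗
  I^A I^B → possible child types {A, B} ✗
  I^A i → possible child types {O, A} ✓
  I^B I^B → possible child types {B} ✗
  I^B i → possible child types {O, B} ✓
  i i → possible child types {O} ✓

I^A i, I^B i, i i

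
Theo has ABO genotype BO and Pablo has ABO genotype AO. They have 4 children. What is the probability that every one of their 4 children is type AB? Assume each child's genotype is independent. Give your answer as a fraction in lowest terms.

ABO cross BO × AO → 1/4 O, 1/4 A, 1/4 B, 1/4 AB.
So P(type AB) = 1/4 per child.
All 4 independent: (1/4)^4 = 1/256.

1/256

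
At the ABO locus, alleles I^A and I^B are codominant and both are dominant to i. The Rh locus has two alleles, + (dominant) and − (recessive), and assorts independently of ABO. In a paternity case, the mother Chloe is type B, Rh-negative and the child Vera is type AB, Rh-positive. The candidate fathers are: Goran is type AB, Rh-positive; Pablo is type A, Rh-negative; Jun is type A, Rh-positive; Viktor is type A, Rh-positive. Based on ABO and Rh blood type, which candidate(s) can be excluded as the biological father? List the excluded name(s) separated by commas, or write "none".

Pablo

A candidate is excluded only if no genotype consistent with his phenotype could produce a type AB, Rh-positive child with a type B, Rh-negative mother.
Pablo (type A, Rh-): no genotype consistent with that phenotype can produce a type-AB Rh+ child with a type-B mother.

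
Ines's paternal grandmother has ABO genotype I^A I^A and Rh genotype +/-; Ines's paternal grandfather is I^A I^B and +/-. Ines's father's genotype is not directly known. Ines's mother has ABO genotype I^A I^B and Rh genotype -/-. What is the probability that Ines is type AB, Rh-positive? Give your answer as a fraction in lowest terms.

1/4

Ines's father's ABO genotype from I^A I^A × I^A I^B: 1/2 I^A I^A, 1/2 I^A I^B.
Crossing each possibility with the mother I^A I^B and summing P(type AB): 1/2·1/2 + 1/2·1/2 = 1/2.
Similarly for Rh via the father's Rh distribution: P(Rh+) = 1/2.
Independent loci: 1/2 × 1/2 = 1/4.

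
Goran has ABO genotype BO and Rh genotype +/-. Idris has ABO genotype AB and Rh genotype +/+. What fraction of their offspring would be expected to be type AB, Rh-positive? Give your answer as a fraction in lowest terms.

ABO cross BO × AB → offspring phenotypes: 1/4 A, 1/2 B, 1/4 AB.
Rh cross +/- × +/+ → 1 Rh+.
Independent loci: P(type AB, Rh-positive) = 1/4 × 1 = 1/4.

1/4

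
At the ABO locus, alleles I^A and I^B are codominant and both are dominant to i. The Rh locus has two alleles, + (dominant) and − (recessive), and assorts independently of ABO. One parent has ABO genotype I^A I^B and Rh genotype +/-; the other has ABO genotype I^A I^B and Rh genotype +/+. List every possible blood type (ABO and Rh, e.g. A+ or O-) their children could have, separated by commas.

Gametes from I^A I^B × I^A I^B give offspring ABO genotypes I^A I^A, I^A I^B, I^B I^B, i.e. phenotypes A, B, AB.
Rh cross +/- × +/+ → phenotypes Rh+.
Combining independently: A+, B+, AB+.

A+, B+, AB+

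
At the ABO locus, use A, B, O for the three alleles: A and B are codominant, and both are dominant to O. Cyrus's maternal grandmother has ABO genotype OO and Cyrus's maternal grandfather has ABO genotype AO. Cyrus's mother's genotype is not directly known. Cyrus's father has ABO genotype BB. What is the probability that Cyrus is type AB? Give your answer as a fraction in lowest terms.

Cyrus's mother's ABO genotype from OO × AO: 1/2 AO, 1/2 OO.
Crossing each possibility with the father BB and summing P(type AB): 1/2·1/2 + 1/2·0 = 1/4.

1/4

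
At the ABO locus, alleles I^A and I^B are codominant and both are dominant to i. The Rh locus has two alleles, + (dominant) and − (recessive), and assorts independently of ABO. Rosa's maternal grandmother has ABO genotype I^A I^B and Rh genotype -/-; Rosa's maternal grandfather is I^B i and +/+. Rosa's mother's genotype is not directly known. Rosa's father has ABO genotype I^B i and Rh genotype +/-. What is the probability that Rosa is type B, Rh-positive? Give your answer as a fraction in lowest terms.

15/32

Rosa's mother's ABO genotype from I^A I^B × I^B i: 1/4 I^A I^B, 1/4 I^A i, 1/4 I^B I^B, 1/4 I^B i.
Crossing each possibility with the father I^B i and summing P(type B): 1/4·1/2 + 1/4·1/4 + 1/4·1 + 1/4·3/4 = 5/8.
Similarly for Rh via the mother's Rh distribution: P(Rh+) = 3/4.
Independent loci: 5/8 × 3/4 = 15/32.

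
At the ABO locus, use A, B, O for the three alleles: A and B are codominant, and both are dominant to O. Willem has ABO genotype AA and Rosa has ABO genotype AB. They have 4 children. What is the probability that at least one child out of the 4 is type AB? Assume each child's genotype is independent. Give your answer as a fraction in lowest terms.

ABO cross AA × AB → 1/2 A, 1/2 AB.
So P(type AB) = 1/2 per child.
P(none) = (1/2)^4 = 1/16; P(at least one) = 1 − 1/16 = 15/16.

15/16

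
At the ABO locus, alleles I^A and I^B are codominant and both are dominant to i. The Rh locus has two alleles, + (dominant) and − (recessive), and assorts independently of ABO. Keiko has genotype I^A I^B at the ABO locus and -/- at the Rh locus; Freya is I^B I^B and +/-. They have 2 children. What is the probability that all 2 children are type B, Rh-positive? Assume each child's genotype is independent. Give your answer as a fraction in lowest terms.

1/16

ABO cross I^A I^B × I^B I^B → 1/2 B, 1/2 AB.
Rh cross -/- × +/- → 1/2 Rh+, 1/2 Rh-; so P(type B, Rh-positive) = 1/2 × 1/2 = 1/4 per child.
All 2 independent: (1/4)^2 = 1/16.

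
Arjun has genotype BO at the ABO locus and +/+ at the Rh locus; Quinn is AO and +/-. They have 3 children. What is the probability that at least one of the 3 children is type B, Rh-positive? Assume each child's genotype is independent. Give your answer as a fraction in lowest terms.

37/64

ABO cross BO × AO → 1/4 O, 1/4 A, 1/4 B, 1/4 AB.
Rh cross +/+ × +/- → 1 Rh+; so P(type B, Rh-positive) = 1/4 × 1 = 1/4 per child.
P(none) = (3/4)^3 = 27/64; P(at least one) = 1 − 27/64 = 37/64.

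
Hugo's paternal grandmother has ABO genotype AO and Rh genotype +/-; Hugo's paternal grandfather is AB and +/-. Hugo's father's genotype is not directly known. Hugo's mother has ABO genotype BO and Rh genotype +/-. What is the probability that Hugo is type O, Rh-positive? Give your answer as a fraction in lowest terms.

Hugo's father's ABO genotype from AO × AB: 1/4 AA, 1/4 AB, 1/4 AO, 1/4 BO.
Crossing each possibility with the mother BO and summing P(type O): 1/4·0 + 1/4·0 + 1/4·1/4 + 1/4·1/4 = 1/8.
Similarly for Rh via the father's Rh distribution: P(Rh+) = 3/4.
Independent loci: 1/8 × 3/4 = 3/32.

3/32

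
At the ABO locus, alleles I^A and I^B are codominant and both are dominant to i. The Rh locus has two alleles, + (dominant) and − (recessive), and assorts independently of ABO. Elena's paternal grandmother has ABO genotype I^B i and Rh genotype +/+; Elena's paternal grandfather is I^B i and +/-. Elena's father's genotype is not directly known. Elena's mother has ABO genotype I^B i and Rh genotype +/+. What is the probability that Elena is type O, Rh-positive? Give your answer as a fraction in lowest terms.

1/4

Elena's father's ABO genotype from I^B i × I^B i: 1/4 I^B I^B, 1/2 I^B i, 1/4 i i.
Crossing each possibility with the mother I^B i and summing P(type O): 1/4·0 + 1/2·1/4 + 1/4·1/2 = 1/4.
Similarly for Rh via the father's Rh distribution: P(Rh+) = 1.
Independent loci: 1/4 × 1 = 1/4.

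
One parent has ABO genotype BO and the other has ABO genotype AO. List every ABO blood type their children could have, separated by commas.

Gametes from BO × AO give offspring ABO genotypes AB, AO, BO, OO, i.e. phenotypes O, A, B, AB.

O, A, B, AB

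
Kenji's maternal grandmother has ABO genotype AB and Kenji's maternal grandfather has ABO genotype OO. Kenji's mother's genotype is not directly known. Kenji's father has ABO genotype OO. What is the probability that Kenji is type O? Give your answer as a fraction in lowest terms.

Kenji's mother's ABO genotype from AB × OO: 1/2 AO, 1/2 BO.
Crossing each possibility with the father OO and summing P(type O): 1/2·1/2 + 1/2·1/2 = 1/2.

1/2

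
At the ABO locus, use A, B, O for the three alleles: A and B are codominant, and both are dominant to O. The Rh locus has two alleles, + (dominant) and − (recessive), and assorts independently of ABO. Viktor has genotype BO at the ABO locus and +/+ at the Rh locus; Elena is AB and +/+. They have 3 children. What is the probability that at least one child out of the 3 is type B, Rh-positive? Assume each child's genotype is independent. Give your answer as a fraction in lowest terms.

ABO cross BO × AB → 1/4 A, 1/2 B, 1/4 AB.
Rh cross +/+ × +/+ → 1 Rh+; so P(type B, Rh-positive) = 1/2 × 1 = 1/2 per child.
P(none) = (1/2)^3 = 1/8; P(at least one) = 1 − 1/8 = 7/8.

7/8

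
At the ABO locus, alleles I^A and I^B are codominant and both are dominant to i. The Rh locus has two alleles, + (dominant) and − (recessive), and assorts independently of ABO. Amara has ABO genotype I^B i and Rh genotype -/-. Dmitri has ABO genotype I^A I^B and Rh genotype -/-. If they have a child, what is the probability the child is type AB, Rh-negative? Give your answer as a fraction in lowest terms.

ABO cross I^B i × I^A I^B → offspring phenotypes: 1/4 A, 1/2 B, 1/4 AB.
Rh cross -/- × -/- → 1 Rh-.
Independent loci: P(type AB, Rh-negative) = 1/4 × 1 = 1/4.

1/4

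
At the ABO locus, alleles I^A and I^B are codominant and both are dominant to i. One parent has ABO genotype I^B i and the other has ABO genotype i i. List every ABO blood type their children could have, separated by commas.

Gametes from I^B i × i i give offspring ABO genotypes I^B i, i i, i.e. phenotypes O, B.

O, B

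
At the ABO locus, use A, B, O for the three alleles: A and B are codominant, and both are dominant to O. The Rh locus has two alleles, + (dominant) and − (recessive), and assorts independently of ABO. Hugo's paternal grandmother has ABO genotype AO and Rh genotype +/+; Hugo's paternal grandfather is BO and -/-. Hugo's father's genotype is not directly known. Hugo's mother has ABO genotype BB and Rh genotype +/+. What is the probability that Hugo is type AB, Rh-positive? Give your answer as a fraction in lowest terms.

1/4

Hugo's father's ABO genotype from AO × BO: 1/4 AB, 1/4 AO, 1/4 BO, 1/4 OO.
Crossing each possibility with the mother BB and summing P(type AB): 1/4·1/2 + 1/4·1/2 + 1/4·0 + 1/4·0 = 1/4.
Similarly for Rh via the father's Rh distribution: P(Rh+) = 1.
Independent loci: 1/4 × 1 = 1/4.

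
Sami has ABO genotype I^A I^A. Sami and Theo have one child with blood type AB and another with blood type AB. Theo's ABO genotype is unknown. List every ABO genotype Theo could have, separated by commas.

I^A I^B, I^B I^B, I^B i

For each candidate genotype of Theo, check whether crossing it with I^A I^A can produce every observed child phenotype.
  I^A I^A → possible child types {A} ✗
  I^A I^B → possible child types {A, AB} ✓
  I^A i → possible child types {A} ✗
  I^B I^B → possible child types {AB} ✓
  I^B i → possible child types {A, AB} ✓
  i i → possible child types {A} ✗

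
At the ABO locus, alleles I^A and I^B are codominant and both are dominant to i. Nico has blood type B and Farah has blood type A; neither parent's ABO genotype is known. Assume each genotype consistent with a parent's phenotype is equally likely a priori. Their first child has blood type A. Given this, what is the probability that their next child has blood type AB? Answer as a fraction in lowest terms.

Possible genotypes: Nico ∈ {I^B I^B, I^B i}; Farah ∈ {I^A I^A, I^A i}.
Weight each parental genotype pair by prior × P(type-A child):
  I^B i × I^A I^A: posterior weight 2/3; P(next child type AB) = 1/2.
  I^B i × I^A i: posterior weight 1/3; P(next child type AB) = 1/4.
Weighted sum = 5/12.

5/12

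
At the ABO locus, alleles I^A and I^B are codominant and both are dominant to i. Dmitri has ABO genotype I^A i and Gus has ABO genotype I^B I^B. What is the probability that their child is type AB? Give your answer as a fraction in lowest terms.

ABO cross I^A i × I^B I^B → offspring phenotypes: 1/2 B, 1/2 AB.
So P(type AB) = 1/2.

1/2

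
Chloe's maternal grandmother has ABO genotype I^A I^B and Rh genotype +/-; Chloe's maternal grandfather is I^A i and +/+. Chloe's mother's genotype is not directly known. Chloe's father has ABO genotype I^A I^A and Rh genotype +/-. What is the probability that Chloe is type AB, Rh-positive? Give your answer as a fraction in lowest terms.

Chloe's mother's ABO genotype from I^A I^B × I^A i: 1/4 I^A I^A, 1/4 I^A I^B, 1/4 I^A i, 1/4 I^B i.
Crossing each possibility with the father I^A I^A and summing P(type AB): 1/4·0 + 1/4·1/2 + 1/4·0 + 1/4·1/2 = 1/4.
Similarly for Rh via the mother's Rh distribution: P(Rh+) = 7/8.
Independent loci: 1/4 × 7/8 = 7/32.

7/32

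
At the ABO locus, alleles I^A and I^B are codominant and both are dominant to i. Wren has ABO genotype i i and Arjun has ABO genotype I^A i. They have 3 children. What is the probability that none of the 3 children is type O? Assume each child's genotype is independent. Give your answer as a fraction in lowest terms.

1/8

ABO cross i i × I^A i → 1/2 O, 1/2 A.
So P(type O) = 1/2 per child.
P(not type O) = 1/2 for one child; (1/2)^3 = 1/8.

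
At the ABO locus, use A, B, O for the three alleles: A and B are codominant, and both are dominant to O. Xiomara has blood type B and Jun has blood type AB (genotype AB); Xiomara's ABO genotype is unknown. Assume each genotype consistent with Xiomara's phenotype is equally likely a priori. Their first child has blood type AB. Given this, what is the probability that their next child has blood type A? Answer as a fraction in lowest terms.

1/12

Possible genotypes: Xiomara ∈ {BB, BO}; Jun ∈ {AB}.
Weight each parental genotype pair by prior × P(type-AB child):
  BB × AB: posterior weight 2/3; P(next child type A) = 0.
  BO × AB: posterior weight 1/3; P(next child type A) = 1/4.
Weighted sum = 1/12.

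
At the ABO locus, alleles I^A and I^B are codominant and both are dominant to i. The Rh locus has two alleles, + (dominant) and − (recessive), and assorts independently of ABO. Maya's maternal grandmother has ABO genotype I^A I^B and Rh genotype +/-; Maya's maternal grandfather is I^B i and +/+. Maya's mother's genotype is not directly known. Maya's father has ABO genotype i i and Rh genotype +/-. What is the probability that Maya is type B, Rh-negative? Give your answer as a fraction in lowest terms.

Maya's mother's ABO genotype from I^A I^B × I^B i: 1/4 I^A I^B, 1/4 I^A i, 1/4 I^B I^B, 1/4 I^B i.
Crossing each possibility with the father i i and summing P(type B): 1/4·1/2 + 1/4·0 + 1/4·1 + 1/4·1/2 = 1/2.
Similarly for Rh via the mother's Rh distribution: P(Rh-) = 1/8.
Independent loci: 1/2 × 1/8 = 1/16.

1/16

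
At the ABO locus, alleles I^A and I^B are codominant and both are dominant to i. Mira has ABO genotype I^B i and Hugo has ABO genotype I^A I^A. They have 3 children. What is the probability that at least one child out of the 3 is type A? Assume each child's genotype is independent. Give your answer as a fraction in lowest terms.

7/8

ABO cross I^B i × I^A I^A → 1/2 A, 1/2 AB.
So P(type A) = 1/2 per child.
P(none) = (1/2)^3 = 1/8; P(at least one) = 1 − 1/8 = 7/8.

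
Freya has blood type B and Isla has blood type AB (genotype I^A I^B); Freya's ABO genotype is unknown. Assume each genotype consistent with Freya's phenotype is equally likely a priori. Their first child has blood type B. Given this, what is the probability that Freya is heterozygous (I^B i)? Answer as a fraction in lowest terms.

1/2

Possible genotypes: Freya ∈ {I^B I^B, I^B i}; Isla ∈ {I^A I^B}.
Weight each parental genotype pair by prior × P(type-B child):
  I^B I^B × I^A I^B: posterior weight 1/2.
  I^B i × I^A I^B: posterior weight 1/2.
Sum the posterior weight over pairs where Freya is I^B i: 1/2.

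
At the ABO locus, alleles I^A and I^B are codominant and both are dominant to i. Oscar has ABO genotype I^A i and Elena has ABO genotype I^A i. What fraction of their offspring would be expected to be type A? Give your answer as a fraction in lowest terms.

ABO cross I^A i × I^A i → offspring phenotypes: 1/4 O, 3/4 A.
So P(type A) = 3/4.

3/4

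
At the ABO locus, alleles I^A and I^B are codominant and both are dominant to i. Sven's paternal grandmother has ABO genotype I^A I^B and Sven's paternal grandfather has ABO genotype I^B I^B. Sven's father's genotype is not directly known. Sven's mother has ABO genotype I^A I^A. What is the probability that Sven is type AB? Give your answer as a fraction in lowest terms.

3/4

Sven's father's ABO genotype from I^A I^B × I^B I^B: 1/2 I^A I^B, 1/2 I^B I^B.
Crossing each possibility with the mother I^A I^A and summing P(type AB): 1/2·1/2 + 1/2·1 = 3/4.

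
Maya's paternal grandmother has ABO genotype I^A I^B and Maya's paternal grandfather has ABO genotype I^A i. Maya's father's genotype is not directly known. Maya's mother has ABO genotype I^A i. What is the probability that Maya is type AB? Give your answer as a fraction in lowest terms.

1/8

Maya's father's ABO genotype from I^A I^B × I^A i: 1/4 I^A I^A, 1/4 I^A I^B, 1/4 I^A i, 1/4 I^B i.
Crossing each possibility with the mother I^A i and summing P(type AB): 1/4·0 + 1/4·1/4 + 1/4·0 + 1/4·1/4 = 1/8.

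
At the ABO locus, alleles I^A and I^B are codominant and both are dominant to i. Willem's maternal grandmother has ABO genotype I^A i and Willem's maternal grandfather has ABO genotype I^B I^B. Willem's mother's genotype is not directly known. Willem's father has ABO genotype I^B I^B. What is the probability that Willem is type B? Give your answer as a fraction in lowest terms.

Willem's mother's ABO genotype from I^A i × I^B I^B: 1/2 I^A I^B, 1/2 I^B i.
Crossing each possibility with the father I^B I^B and summing P(type B): 1/2·1/2 + 1/2·1 = 3/4.

3/4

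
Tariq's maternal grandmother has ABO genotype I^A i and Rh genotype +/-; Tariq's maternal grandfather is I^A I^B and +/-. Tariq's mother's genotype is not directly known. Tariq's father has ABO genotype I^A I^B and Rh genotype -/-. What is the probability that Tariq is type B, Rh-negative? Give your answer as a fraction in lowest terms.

Tariq's mother's ABO genotype from I^A i × I^A I^B: 1/4 I^A I^A, 1/4 I^A I^B, 1/4 I^A i, 1/4 I^B i.
Crossing each possibility with the father I^A I^B and summing P(type B): 1/4·0 + 1/4·1/4 + 1/4·1/4 + 1/4·1/2 = 1/4.
Similarly for Rh via the mother's Rh distribution: P(Rh-) = 1/2.
Independent loci: 1/4 × 1/2 = 1/8.

1/8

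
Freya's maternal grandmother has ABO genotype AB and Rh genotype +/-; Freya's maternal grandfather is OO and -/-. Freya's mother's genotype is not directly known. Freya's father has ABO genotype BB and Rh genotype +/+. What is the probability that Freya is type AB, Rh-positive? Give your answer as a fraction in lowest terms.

Freya's mother's ABO genotype from AB × OO: 1/2 AO, 1/2 BO.
Crossing each possibility with the father BB and summing P(type AB): 1/2·1/2 + 1/2·0 = 1/4.
Similarly for Rh via the mother's Rh distribution: P(Rh+) = 1.
Independent loci: 1/4 × 1 = 1/4.

1/4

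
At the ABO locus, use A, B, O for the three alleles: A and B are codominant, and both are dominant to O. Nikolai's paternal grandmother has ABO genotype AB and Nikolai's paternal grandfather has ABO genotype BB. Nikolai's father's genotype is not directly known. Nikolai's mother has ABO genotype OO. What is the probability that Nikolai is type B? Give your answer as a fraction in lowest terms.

Nikolai's father's ABO genotype from AB × BB: 1/2 AB, 1/2 BB.
Crossing each possibility with the mother OO and summing P(type B): 1/2·1/2 + 1/2·1 = 3/4.

3/4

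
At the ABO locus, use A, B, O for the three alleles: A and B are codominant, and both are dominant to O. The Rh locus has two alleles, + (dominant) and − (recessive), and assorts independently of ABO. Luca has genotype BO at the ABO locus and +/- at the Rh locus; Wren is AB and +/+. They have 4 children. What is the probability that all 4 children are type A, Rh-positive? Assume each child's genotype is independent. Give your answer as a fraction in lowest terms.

ABO cross BO × AB → 1/4 A, 1/2 B, 1/4 AB.
Rh cross +/- × +/+ → 1 Rh+; so P(type A, Rh-positive) = 1/4 × 1 = 1/4 per child.
All 4 independent: (1/4)^4 = 1/256.

1/256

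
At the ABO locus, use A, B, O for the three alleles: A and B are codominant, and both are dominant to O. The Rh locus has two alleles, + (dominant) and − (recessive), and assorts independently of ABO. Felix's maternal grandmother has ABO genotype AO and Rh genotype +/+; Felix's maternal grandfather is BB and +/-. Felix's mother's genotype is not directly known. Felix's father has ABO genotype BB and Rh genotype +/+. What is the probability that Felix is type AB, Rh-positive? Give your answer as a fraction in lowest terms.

1/4

Felix's mother's ABO genotype from AO × BB: 1/2 AB, 1/2 BO.
Crossing each possibility with the father BB and summing P(type AB): 1/2·1/2 + 1/2·0 = 1/4.
Similarly for Rh via the mother's Rh distribution: P(Rh+) = 1.
Independent loci: 1/4 × 1 = 1/4.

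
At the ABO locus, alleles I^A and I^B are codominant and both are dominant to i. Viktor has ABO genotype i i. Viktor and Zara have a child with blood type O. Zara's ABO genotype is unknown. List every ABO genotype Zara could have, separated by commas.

I^A i, I^B i, i i

For each candidate genotype of Zara, check whether crossing it with i i can produce every observed child phenotype.
  I^A I^A → possible child types {A} ✗
  I^A I^B → possible child types {A, B} ✗
  I^A i → possible child types {O, A} ✓
  I^B I^B → possible child types {B} ✗
  I^B i → possible child types {O, B} ✓
  i i → possible child types {O} ✓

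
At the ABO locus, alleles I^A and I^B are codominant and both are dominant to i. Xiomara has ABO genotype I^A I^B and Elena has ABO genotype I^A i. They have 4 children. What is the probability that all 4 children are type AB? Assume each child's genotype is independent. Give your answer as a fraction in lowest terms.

ABO cross I^A I^B × I^A i → 1/2 A, 1/4 B, 1/4 AB.
So P(type AB) = 1/4 per child.
All 4 independent: (1/4)^4 = 1/256.

1/256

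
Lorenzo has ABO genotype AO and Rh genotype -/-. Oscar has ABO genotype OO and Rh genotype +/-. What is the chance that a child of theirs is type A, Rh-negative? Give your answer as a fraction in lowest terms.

1/4

ABO cross AO × OO → offspring phenotypes: 1/2 O, 1/2 A.
Rh cross -/- × +/- → 1/2 Rh+, 1/2 Rh-.
Independent loci: P(type A, Rh-negative) = 1/2 × 1/2 = 1/4.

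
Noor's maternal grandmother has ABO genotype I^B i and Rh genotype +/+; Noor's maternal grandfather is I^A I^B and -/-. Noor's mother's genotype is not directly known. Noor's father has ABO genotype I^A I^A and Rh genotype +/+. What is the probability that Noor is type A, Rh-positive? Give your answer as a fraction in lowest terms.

Noor's mother's ABO genotype from I^B i × I^A I^B: 1/4 I^A I^B, 1/4 I^A i, 1/4 I^B I^B, 1/4 I^B i.
Crossing each possibility with the father I^A I^A and summing P(type A): 1/4·1/2 + 1/4·1 + 1/4·0 + 1/4·1/2 = 1/2.
Similarly for Rh via the mother's Rh distribution: P(Rh+) = 1.
Independent loci: 1/2 × 1 = 1/2.

1/2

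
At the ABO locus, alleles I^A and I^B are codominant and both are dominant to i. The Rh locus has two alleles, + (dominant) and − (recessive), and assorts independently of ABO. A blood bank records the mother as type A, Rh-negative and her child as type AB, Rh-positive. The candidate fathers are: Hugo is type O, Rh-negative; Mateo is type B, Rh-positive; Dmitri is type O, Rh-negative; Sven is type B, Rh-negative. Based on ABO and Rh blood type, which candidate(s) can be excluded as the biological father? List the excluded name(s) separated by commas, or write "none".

Hugo, Dmitri, Sven

A candidate is excluded only if no genotype consistent with his phenotype could produce a type AB, Rh-positive child with a type A, Rh-negative mother.
Hugo (type O, Rh-): no genotype consistent with that phenotype can produce a type-AB Rh+ child with a type-A mother.
Dmitri (type O, Rh-): no genotype consistent with that phenotype can produce a type-AB Rh+ child with a type-A mother.
Sven (type B, Rh-): no genotype consistent with that phenotype can produce a type-AB Rh+ child with a type-A mother.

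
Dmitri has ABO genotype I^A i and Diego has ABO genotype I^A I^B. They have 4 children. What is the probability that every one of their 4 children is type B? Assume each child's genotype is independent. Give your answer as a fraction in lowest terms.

1/256

ABO cross I^A i × I^A I^B → 1/2 A, 1/4 B, 1/4 AB.
So P(type B) = 1/4 per child.
All 4 independent: (1/4)^4 = 1/256.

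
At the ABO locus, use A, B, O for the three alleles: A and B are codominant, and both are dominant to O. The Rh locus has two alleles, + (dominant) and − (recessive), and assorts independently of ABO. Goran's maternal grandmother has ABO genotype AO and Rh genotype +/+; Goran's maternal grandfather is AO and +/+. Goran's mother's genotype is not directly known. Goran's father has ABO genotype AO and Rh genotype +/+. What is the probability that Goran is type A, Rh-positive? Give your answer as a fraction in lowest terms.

Goran's mother's ABO genotype from AO × AO: 1/4 AA, 1/2 AO, 1/4 OO.
Crossing each possibility with the father AO and summing P(type A): 1/4·1 + 1/2·3/4 + 1/4·1/2 = 3/4.
Similarly for Rh via the mother's Rh distribution: P(Rh+) = 1.
Independent loci: 3/4 × 1 = 3/4.

3/4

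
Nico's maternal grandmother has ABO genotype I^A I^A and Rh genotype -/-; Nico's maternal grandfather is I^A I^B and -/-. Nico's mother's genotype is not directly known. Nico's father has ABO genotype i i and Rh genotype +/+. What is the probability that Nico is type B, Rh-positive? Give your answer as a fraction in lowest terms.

1/4

Nico's mother's ABO genotype from I^A I^A × I^A I^B: 1/2 I^A I^A, 1/2 I^A I^B.
Crossing each possibility with the father i i and summing P(type B): 1/2·0 + 1/2·1/2 = 1/4.
Similarly for Rh via the mother's Rh distribution: P(Rh+) = 1.
Independent loci: 1/4 × 1 = 1/4.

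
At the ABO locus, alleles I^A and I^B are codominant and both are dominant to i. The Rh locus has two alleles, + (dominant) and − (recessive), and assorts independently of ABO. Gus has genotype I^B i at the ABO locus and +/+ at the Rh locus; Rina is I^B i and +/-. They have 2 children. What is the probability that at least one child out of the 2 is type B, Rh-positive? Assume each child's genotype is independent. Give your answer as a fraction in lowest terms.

ABO cross I^B i × I^B i → 1/4 O, 3/4 B.
Rh cross +/+ × +/- → 1 Rh+; so P(type B, Rh-positive) = 3/4 × 1 = 3/4 per child.
P(none) = (1/4)^2 = 1/16; P(at least one) = 1 − 1/16 = 15/16.

15/16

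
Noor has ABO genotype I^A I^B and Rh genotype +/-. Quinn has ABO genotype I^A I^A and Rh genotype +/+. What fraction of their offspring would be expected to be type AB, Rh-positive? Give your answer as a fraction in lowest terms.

ABO cross I^A I^B × I^A I^A → offspring phenotypes: 1/2 A, 1/2 AB.
Rh cross +/- × +/+ → 1 Rh+.
Independent loci: P(type AB, Rh-positive) = 1/2 × 1 = 1/2.

1/2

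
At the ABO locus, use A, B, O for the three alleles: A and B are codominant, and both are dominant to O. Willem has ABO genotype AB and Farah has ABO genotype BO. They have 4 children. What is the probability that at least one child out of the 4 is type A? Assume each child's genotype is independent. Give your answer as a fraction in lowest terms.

175/256

ABO cross AB × BO → 1/4 A, 1/2 B, 1/4 AB.
So P(type A) = 1/4 per child.
P(none) = (3/4)^4 = 81/256; P(at least one) = 1 − 81/256 = 175/256.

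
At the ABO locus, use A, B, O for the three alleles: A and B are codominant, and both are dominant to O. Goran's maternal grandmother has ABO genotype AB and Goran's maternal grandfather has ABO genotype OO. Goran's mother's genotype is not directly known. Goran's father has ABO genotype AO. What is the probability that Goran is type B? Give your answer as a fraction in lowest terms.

1/8

Goran's mother's ABO genotype from AB × OO: 1/2 AO, 1/2 BO.
Crossing each possibility with the father AO and summing P(type B): 1/2·0 + 1/2·1/4 = 1/8.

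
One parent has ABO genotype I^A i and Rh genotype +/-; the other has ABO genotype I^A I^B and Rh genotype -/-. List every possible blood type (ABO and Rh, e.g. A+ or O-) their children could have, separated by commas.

A+, A-, B+, B-, AB+, AB-

Gametes from I^A i × I^A I^B give offspring ABO genotypes I^A I^A, I^A I^B, I^A i, I^B i, i.e. phenotypes A, B, AB.
Rh cross +/- × -/- → phenotypes Rh+, Rh-.
Combining independently: A+, A-, B+, B-, AB+, AB-.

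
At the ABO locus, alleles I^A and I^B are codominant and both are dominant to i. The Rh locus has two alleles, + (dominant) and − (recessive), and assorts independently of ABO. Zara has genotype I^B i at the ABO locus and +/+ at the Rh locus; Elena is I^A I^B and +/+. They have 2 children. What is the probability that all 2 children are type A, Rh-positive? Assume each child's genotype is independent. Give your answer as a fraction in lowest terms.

1/16

ABO cross I^B i × I^A I^B → 1/4 A, 1/2 B, 1/4 AB.
Rh cross +/+ × +/+ → 1 Rh+; so P(type A, Rh-positive) = 1/4 × 1 = 1/4 per child.
All 2 independent: (1/4)^2 = 1/16.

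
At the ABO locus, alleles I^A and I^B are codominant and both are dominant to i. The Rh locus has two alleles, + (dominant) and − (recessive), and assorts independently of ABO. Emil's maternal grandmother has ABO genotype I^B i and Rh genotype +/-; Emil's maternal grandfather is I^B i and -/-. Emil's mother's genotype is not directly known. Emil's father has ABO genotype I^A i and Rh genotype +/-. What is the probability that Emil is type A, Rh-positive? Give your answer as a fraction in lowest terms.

Emil's mother's ABO genotype from I^B i × I^B i: 1/4 I^B I^B, 1/2 I^B i, 1/4 i i.
Crossing each possibility with the father I^A i and summing P(type A): 1/4·0 + 1/2·1/4 + 1/4·1/2 = 1/4.
Similarly for Rh via the mother's Rh distribution: P(Rh+) = 5/8.
Independent loci: 1/4 × 5/8 = 5/32.

5/32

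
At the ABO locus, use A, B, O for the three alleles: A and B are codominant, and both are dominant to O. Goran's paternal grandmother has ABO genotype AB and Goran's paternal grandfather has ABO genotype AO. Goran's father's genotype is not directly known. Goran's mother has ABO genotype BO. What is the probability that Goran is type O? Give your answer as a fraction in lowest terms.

Goran's father's ABO genotype from AB × AO: 1/4 AA, 1/4 AB, 1/4 AO, 1/4 BO.
Crossing each possibility with the mother BO and summing P(type O): 1/4·0 + 1/4·0 + 1/4·1/4 + 1/4·1/4 = 1/8.

1/8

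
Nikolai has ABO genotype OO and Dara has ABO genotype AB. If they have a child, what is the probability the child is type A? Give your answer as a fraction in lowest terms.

ABO cross OO × AB → offspring phenotypes: 1/2 A, 1/2 B.
So P(type A) = 1/2.

1/2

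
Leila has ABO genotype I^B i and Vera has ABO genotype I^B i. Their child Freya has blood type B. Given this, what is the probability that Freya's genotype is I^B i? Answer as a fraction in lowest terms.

Cross I^B i × I^B i → 1/4 I^B I^B, 1/2 I^B i, 1/4 i i.
Type-B genotypes among offspring: I^B I^B (1/4), I^B i (1/2); total 3/4.
P(I^B i | type B) = (1/2) / (3/4) = 2/3.

2/3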